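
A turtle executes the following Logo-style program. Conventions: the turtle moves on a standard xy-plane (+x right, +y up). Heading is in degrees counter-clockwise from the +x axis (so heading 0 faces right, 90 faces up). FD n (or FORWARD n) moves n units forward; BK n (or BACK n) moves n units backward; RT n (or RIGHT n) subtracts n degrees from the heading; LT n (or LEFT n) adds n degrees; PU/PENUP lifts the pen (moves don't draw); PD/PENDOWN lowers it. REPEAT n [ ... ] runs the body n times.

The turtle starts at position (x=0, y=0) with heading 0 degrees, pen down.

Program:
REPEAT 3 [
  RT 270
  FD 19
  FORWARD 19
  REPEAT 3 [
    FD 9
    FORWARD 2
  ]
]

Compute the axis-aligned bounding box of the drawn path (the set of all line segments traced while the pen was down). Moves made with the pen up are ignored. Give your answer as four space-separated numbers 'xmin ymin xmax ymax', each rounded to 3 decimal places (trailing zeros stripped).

Answer: -71 0 0 71

Derivation:
Executing turtle program step by step:
Start: pos=(0,0), heading=0, pen down
REPEAT 3 [
  -- iteration 1/3 --
  RT 270: heading 0 -> 90
  FD 19: (0,0) -> (0,19) [heading=90, draw]
  FD 19: (0,19) -> (0,38) [heading=90, draw]
  REPEAT 3 [
    -- iteration 1/3 --
    FD 9: (0,38) -> (0,47) [heading=90, draw]
    FD 2: (0,47) -> (0,49) [heading=90, draw]
    -- iteration 2/3 --
    FD 9: (0,49) -> (0,58) [heading=90, draw]
    FD 2: (0,58) -> (0,60) [heading=90, draw]
    -- iteration 3/3 --
    FD 9: (0,60) -> (0,69) [heading=90, draw]
    FD 2: (0,69) -> (0,71) [heading=90, draw]
  ]
  -- iteration 2/3 --
  RT 270: heading 90 -> 180
  FD 19: (0,71) -> (-19,71) [heading=180, draw]
  FD 19: (-19,71) -> (-38,71) [heading=180, draw]
  REPEAT 3 [
    -- iteration 1/3 --
    FD 9: (-38,71) -> (-47,71) [heading=180, draw]
    FD 2: (-47,71) -> (-49,71) [heading=180, draw]
    -- iteration 2/3 --
    FD 9: (-49,71) -> (-58,71) [heading=180, draw]
    FD 2: (-58,71) -> (-60,71) [heading=180, draw]
    -- iteration 3/3 --
    FD 9: (-60,71) -> (-69,71) [heading=180, draw]
    FD 2: (-69,71) -> (-71,71) [heading=180, draw]
  ]
  -- iteration 3/3 --
  RT 270: heading 180 -> 270
  FD 19: (-71,71) -> (-71,52) [heading=270, draw]
  FD 19: (-71,52) -> (-71,33) [heading=270, draw]
  REPEAT 3 [
    -- iteration 1/3 --
    FD 9: (-71,33) -> (-71,24) [heading=270, draw]
    FD 2: (-71,24) -> (-71,22) [heading=270, draw]
    -- iteration 2/3 --
    FD 9: (-71,22) -> (-71,13) [heading=270, draw]
    FD 2: (-71,13) -> (-71,11) [heading=270, draw]
    -- iteration 3/3 --
    FD 9: (-71,11) -> (-71,2) [heading=270, draw]
    FD 2: (-71,2) -> (-71,0) [heading=270, draw]
  ]
]
Final: pos=(-71,0), heading=270, 24 segment(s) drawn

Segment endpoints: x in {-71, -71, -71, -69, -60, -58, -49, -47, -38, -19, 0, 0, 0, 0, 0, 0, 0, 0, 0}, y in {0, 2, 11, 13, 19, 22, 24, 33, 38, 47, 49, 52, 58, 60, 69, 71}
xmin=-71, ymin=0, xmax=0, ymax=71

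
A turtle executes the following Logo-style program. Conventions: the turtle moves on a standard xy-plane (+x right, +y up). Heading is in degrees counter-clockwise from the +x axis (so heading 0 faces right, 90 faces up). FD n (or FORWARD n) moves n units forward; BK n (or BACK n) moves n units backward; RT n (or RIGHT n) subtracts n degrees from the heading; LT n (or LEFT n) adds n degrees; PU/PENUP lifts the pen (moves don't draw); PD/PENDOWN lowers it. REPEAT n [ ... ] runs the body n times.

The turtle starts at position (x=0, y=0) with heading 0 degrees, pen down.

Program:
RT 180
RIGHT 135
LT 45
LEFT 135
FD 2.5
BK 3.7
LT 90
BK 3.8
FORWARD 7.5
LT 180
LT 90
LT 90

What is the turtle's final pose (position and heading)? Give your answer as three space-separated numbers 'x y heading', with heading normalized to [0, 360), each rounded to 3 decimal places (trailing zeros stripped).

Executing turtle program step by step:
Start: pos=(0,0), heading=0, pen down
RT 180: heading 0 -> 180
RT 135: heading 180 -> 45
LT 45: heading 45 -> 90
LT 135: heading 90 -> 225
FD 2.5: (0,0) -> (-1.768,-1.768) [heading=225, draw]
BK 3.7: (-1.768,-1.768) -> (0.849,0.849) [heading=225, draw]
LT 90: heading 225 -> 315
BK 3.8: (0.849,0.849) -> (-1.838,3.536) [heading=315, draw]
FD 7.5: (-1.838,3.536) -> (3.465,-1.768) [heading=315, draw]
LT 180: heading 315 -> 135
LT 90: heading 135 -> 225
LT 90: heading 225 -> 315
Final: pos=(3.465,-1.768), heading=315, 4 segment(s) drawn

Answer: 3.465 -1.768 315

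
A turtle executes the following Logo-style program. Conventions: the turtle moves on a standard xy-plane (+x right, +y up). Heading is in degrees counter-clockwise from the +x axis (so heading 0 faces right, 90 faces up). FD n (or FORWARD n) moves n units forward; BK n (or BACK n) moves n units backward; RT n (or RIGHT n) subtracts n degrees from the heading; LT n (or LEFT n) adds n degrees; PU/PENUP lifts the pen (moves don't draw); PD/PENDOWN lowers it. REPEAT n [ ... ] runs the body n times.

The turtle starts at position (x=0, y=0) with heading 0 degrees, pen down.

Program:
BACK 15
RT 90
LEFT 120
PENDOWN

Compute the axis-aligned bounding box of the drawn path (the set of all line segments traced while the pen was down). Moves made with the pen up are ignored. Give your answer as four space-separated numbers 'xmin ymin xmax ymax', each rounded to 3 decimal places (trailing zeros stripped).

Answer: -15 0 0 0

Derivation:
Executing turtle program step by step:
Start: pos=(0,0), heading=0, pen down
BK 15: (0,0) -> (-15,0) [heading=0, draw]
RT 90: heading 0 -> 270
LT 120: heading 270 -> 30
PD: pen down
Final: pos=(-15,0), heading=30, 1 segment(s) drawn

Segment endpoints: x in {-15, 0}, y in {0}
xmin=-15, ymin=0, xmax=0, ymax=0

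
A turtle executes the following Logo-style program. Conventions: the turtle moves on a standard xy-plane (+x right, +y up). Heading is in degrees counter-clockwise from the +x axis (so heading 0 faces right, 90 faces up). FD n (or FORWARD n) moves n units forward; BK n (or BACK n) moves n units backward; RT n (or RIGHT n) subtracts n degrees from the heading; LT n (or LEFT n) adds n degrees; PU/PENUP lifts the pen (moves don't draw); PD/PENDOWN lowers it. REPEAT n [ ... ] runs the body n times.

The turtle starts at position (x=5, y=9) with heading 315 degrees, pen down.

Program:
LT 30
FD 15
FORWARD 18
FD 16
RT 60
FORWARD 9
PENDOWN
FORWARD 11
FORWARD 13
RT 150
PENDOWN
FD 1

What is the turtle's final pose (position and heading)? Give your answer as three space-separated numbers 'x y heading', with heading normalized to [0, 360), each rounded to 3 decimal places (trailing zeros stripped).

Answer: 60.164 -34.851 135

Derivation:
Executing turtle program step by step:
Start: pos=(5,9), heading=315, pen down
LT 30: heading 315 -> 345
FD 15: (5,9) -> (19.489,5.118) [heading=345, draw]
FD 18: (19.489,5.118) -> (36.876,0.459) [heading=345, draw]
FD 16: (36.876,0.459) -> (52.33,-3.682) [heading=345, draw]
RT 60: heading 345 -> 285
FD 9: (52.33,-3.682) -> (54.66,-12.375) [heading=285, draw]
PD: pen down
FD 11: (54.66,-12.375) -> (57.507,-23.001) [heading=285, draw]
FD 13: (57.507,-23.001) -> (60.871,-35.558) [heading=285, draw]
RT 150: heading 285 -> 135
PD: pen down
FD 1: (60.871,-35.558) -> (60.164,-34.851) [heading=135, draw]
Final: pos=(60.164,-34.851), heading=135, 7 segment(s) drawn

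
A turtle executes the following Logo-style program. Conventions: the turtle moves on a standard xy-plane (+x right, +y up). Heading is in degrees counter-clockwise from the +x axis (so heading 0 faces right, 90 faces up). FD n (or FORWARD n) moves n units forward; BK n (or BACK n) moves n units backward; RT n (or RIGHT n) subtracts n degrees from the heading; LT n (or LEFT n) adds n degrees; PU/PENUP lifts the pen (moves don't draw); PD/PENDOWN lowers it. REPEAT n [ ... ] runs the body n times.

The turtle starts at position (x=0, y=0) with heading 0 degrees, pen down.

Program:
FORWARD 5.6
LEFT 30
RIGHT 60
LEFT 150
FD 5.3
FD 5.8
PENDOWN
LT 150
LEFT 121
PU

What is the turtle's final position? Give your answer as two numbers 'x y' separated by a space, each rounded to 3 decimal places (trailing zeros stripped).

Answer: 0.05 9.613

Derivation:
Executing turtle program step by step:
Start: pos=(0,0), heading=0, pen down
FD 5.6: (0,0) -> (5.6,0) [heading=0, draw]
LT 30: heading 0 -> 30
RT 60: heading 30 -> 330
LT 150: heading 330 -> 120
FD 5.3: (5.6,0) -> (2.95,4.59) [heading=120, draw]
FD 5.8: (2.95,4.59) -> (0.05,9.613) [heading=120, draw]
PD: pen down
LT 150: heading 120 -> 270
LT 121: heading 270 -> 31
PU: pen up
Final: pos=(0.05,9.613), heading=31, 3 segment(s) drawn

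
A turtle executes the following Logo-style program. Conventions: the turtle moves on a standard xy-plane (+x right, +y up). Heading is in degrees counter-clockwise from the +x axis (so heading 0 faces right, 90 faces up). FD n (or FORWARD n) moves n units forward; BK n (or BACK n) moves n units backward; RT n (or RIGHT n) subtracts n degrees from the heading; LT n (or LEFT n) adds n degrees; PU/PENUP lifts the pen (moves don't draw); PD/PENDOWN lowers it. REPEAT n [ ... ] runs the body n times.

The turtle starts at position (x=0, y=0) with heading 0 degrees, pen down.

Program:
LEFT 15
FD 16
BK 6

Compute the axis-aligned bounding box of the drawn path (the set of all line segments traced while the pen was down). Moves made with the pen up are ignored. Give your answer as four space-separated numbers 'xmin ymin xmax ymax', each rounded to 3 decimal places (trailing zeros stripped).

Answer: 0 0 15.455 4.141

Derivation:
Executing turtle program step by step:
Start: pos=(0,0), heading=0, pen down
LT 15: heading 0 -> 15
FD 16: (0,0) -> (15.455,4.141) [heading=15, draw]
BK 6: (15.455,4.141) -> (9.659,2.588) [heading=15, draw]
Final: pos=(9.659,2.588), heading=15, 2 segment(s) drawn

Segment endpoints: x in {0, 9.659, 15.455}, y in {0, 2.588, 4.141}
xmin=0, ymin=0, xmax=15.455, ymax=4.141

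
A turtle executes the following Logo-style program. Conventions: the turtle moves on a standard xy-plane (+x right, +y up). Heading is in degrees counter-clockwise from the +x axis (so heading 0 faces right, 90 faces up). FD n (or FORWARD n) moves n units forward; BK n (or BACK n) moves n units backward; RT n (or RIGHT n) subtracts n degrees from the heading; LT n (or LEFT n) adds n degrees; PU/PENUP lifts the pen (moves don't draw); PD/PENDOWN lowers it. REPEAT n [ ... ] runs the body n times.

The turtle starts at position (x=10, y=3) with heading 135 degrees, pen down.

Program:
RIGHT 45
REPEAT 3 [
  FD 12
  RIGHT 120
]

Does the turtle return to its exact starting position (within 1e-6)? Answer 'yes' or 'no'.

Executing turtle program step by step:
Start: pos=(10,3), heading=135, pen down
RT 45: heading 135 -> 90
REPEAT 3 [
  -- iteration 1/3 --
  FD 12: (10,3) -> (10,15) [heading=90, draw]
  RT 120: heading 90 -> 330
  -- iteration 2/3 --
  FD 12: (10,15) -> (20.392,9) [heading=330, draw]
  RT 120: heading 330 -> 210
  -- iteration 3/3 --
  FD 12: (20.392,9) -> (10,3) [heading=210, draw]
  RT 120: heading 210 -> 90
]
Final: pos=(10,3), heading=90, 3 segment(s) drawn

Start position: (10, 3)
Final position: (10, 3)
Distance = 0; < 1e-6 -> CLOSED

Answer: yes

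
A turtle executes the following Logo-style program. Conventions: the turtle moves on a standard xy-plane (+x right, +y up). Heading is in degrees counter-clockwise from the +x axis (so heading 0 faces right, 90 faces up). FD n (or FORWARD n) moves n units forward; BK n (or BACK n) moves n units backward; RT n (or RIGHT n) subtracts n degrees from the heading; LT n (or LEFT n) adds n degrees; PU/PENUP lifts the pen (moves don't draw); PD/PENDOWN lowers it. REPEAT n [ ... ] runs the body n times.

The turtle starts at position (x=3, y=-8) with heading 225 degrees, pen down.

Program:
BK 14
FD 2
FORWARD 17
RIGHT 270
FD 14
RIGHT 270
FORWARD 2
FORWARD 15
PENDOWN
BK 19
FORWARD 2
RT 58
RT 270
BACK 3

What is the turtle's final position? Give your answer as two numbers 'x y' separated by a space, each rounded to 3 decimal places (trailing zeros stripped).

Answer: 8.689 -24.358

Derivation:
Executing turtle program step by step:
Start: pos=(3,-8), heading=225, pen down
BK 14: (3,-8) -> (12.899,1.899) [heading=225, draw]
FD 2: (12.899,1.899) -> (11.485,0.485) [heading=225, draw]
FD 17: (11.485,0.485) -> (-0.536,-11.536) [heading=225, draw]
RT 270: heading 225 -> 315
FD 14: (-0.536,-11.536) -> (9.364,-21.435) [heading=315, draw]
RT 270: heading 315 -> 45
FD 2: (9.364,-21.435) -> (10.778,-20.021) [heading=45, draw]
FD 15: (10.778,-20.021) -> (21.385,-9.414) [heading=45, draw]
PD: pen down
BK 19: (21.385,-9.414) -> (7.95,-22.849) [heading=45, draw]
FD 2: (7.95,-22.849) -> (9.364,-21.435) [heading=45, draw]
RT 58: heading 45 -> 347
RT 270: heading 347 -> 77
BK 3: (9.364,-21.435) -> (8.689,-24.358) [heading=77, draw]
Final: pos=(8.689,-24.358), heading=77, 9 segment(s) drawn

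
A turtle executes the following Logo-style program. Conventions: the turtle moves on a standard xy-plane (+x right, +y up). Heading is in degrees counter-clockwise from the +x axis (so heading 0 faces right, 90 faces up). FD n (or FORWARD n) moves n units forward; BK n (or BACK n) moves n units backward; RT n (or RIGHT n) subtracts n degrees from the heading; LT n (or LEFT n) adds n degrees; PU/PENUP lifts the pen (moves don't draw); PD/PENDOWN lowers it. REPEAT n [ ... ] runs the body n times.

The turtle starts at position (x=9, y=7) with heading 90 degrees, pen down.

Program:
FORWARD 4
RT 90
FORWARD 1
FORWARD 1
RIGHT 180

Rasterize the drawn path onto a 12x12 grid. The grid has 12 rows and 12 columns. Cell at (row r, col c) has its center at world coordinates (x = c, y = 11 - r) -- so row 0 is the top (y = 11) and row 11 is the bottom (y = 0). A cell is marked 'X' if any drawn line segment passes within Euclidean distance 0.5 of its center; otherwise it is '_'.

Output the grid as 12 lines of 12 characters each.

Answer: _________XXX
_________X__
_________X__
_________X__
_________X__
____________
____________
____________
____________
____________
____________
____________

Derivation:
Segment 0: (9,7) -> (9,11)
Segment 1: (9,11) -> (10,11)
Segment 2: (10,11) -> (11,11)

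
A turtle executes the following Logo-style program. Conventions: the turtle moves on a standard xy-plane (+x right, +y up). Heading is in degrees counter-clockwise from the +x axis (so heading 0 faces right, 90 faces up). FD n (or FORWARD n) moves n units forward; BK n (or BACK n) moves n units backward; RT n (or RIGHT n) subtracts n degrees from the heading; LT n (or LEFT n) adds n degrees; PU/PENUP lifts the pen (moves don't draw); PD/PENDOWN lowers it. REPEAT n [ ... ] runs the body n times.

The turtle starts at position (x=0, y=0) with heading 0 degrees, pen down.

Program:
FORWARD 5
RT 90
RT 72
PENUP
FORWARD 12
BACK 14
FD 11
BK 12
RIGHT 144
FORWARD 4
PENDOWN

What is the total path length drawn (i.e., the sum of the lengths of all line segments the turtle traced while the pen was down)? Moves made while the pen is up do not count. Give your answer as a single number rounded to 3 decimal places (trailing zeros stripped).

Answer: 5

Derivation:
Executing turtle program step by step:
Start: pos=(0,0), heading=0, pen down
FD 5: (0,0) -> (5,0) [heading=0, draw]
RT 90: heading 0 -> 270
RT 72: heading 270 -> 198
PU: pen up
FD 12: (5,0) -> (-6.413,-3.708) [heading=198, move]
BK 14: (-6.413,-3.708) -> (6.902,0.618) [heading=198, move]
FD 11: (6.902,0.618) -> (-3.56,-2.781) [heading=198, move]
BK 12: (-3.56,-2.781) -> (7.853,0.927) [heading=198, move]
RT 144: heading 198 -> 54
FD 4: (7.853,0.927) -> (10.204,4.163) [heading=54, move]
PD: pen down
Final: pos=(10.204,4.163), heading=54, 1 segment(s) drawn

Segment lengths:
  seg 1: (0,0) -> (5,0), length = 5
Total = 5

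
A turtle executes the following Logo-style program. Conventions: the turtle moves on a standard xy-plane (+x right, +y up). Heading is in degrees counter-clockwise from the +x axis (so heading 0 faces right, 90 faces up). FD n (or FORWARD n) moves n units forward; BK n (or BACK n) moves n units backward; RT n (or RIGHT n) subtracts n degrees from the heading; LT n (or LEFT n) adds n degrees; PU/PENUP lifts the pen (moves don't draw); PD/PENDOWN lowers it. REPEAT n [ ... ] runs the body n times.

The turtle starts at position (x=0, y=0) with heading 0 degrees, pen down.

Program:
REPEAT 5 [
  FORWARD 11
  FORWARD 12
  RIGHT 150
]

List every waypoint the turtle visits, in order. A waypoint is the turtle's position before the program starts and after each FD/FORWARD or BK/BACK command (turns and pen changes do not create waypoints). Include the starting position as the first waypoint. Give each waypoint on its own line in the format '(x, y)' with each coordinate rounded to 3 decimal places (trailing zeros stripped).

Answer: (0, 0)
(11, 0)
(23, 0)
(13.474, -5.5)
(3.081, -11.5)
(8.581, -1.974)
(14.581, 8.419)
(14.581, -2.581)
(14.581, -14.581)
(9.081, -5.055)
(3.081, 5.337)

Derivation:
Executing turtle program step by step:
Start: pos=(0,0), heading=0, pen down
REPEAT 5 [
  -- iteration 1/5 --
  FD 11: (0,0) -> (11,0) [heading=0, draw]
  FD 12: (11,0) -> (23,0) [heading=0, draw]
  RT 150: heading 0 -> 210
  -- iteration 2/5 --
  FD 11: (23,0) -> (13.474,-5.5) [heading=210, draw]
  FD 12: (13.474,-5.5) -> (3.081,-11.5) [heading=210, draw]
  RT 150: heading 210 -> 60
  -- iteration 3/5 --
  FD 11: (3.081,-11.5) -> (8.581,-1.974) [heading=60, draw]
  FD 12: (8.581,-1.974) -> (14.581,8.419) [heading=60, draw]
  RT 150: heading 60 -> 270
  -- iteration 4/5 --
  FD 11: (14.581,8.419) -> (14.581,-2.581) [heading=270, draw]
  FD 12: (14.581,-2.581) -> (14.581,-14.581) [heading=270, draw]
  RT 150: heading 270 -> 120
  -- iteration 5/5 --
  FD 11: (14.581,-14.581) -> (9.081,-5.055) [heading=120, draw]
  FD 12: (9.081,-5.055) -> (3.081,5.337) [heading=120, draw]
  RT 150: heading 120 -> 330
]
Final: pos=(3.081,5.337), heading=330, 10 segment(s) drawn
Waypoints (11 total):
(0, 0)
(11, 0)
(23, 0)
(13.474, -5.5)
(3.081, -11.5)
(8.581, -1.974)
(14.581, 8.419)
(14.581, -2.581)
(14.581, -14.581)
(9.081, -5.055)
(3.081, 5.337)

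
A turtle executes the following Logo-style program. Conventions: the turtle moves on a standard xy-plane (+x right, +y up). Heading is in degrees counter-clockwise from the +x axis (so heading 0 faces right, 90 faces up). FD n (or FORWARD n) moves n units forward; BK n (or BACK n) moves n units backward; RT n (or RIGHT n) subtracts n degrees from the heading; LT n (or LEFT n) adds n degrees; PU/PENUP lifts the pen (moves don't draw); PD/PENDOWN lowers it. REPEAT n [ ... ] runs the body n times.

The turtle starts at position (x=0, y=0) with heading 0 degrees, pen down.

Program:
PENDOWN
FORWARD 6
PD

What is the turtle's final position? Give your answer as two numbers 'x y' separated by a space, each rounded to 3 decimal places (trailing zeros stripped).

Executing turtle program step by step:
Start: pos=(0,0), heading=0, pen down
PD: pen down
FD 6: (0,0) -> (6,0) [heading=0, draw]
PD: pen down
Final: pos=(6,0), heading=0, 1 segment(s) drawn

Answer: 6 0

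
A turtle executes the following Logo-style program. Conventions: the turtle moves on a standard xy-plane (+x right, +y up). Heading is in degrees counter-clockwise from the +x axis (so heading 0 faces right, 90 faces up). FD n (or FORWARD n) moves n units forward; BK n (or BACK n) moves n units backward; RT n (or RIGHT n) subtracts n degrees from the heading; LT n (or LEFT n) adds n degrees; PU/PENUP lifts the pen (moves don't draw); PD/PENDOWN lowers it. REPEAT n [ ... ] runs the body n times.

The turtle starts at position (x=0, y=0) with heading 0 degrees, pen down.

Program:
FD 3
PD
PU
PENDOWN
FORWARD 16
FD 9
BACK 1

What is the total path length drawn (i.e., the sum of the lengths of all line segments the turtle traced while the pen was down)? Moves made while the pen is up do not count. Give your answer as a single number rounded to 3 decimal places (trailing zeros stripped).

Answer: 29

Derivation:
Executing turtle program step by step:
Start: pos=(0,0), heading=0, pen down
FD 3: (0,0) -> (3,0) [heading=0, draw]
PD: pen down
PU: pen up
PD: pen down
FD 16: (3,0) -> (19,0) [heading=0, draw]
FD 9: (19,0) -> (28,0) [heading=0, draw]
BK 1: (28,0) -> (27,0) [heading=0, draw]
Final: pos=(27,0), heading=0, 4 segment(s) drawn

Segment lengths:
  seg 1: (0,0) -> (3,0), length = 3
  seg 2: (3,0) -> (19,0), length = 16
  seg 3: (19,0) -> (28,0), length = 9
  seg 4: (28,0) -> (27,0), length = 1
Total = 29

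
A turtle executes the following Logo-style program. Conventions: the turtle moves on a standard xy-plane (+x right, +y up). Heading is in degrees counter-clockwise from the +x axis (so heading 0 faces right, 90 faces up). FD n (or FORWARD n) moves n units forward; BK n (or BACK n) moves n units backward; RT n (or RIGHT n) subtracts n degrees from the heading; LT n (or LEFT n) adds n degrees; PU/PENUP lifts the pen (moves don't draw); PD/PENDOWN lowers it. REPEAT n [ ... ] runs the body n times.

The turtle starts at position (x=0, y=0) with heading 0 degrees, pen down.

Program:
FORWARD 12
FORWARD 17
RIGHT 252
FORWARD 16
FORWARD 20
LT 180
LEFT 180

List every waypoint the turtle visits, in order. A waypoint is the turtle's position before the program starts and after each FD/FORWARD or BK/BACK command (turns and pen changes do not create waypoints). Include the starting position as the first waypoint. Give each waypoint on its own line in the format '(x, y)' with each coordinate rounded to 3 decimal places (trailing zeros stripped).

Answer: (0, 0)
(12, 0)
(29, 0)
(24.056, 15.217)
(17.875, 34.238)

Derivation:
Executing turtle program step by step:
Start: pos=(0,0), heading=0, pen down
FD 12: (0,0) -> (12,0) [heading=0, draw]
FD 17: (12,0) -> (29,0) [heading=0, draw]
RT 252: heading 0 -> 108
FD 16: (29,0) -> (24.056,15.217) [heading=108, draw]
FD 20: (24.056,15.217) -> (17.875,34.238) [heading=108, draw]
LT 180: heading 108 -> 288
LT 180: heading 288 -> 108
Final: pos=(17.875,34.238), heading=108, 4 segment(s) drawn
Waypoints (5 total):
(0, 0)
(12, 0)
(29, 0)
(24.056, 15.217)
(17.875, 34.238)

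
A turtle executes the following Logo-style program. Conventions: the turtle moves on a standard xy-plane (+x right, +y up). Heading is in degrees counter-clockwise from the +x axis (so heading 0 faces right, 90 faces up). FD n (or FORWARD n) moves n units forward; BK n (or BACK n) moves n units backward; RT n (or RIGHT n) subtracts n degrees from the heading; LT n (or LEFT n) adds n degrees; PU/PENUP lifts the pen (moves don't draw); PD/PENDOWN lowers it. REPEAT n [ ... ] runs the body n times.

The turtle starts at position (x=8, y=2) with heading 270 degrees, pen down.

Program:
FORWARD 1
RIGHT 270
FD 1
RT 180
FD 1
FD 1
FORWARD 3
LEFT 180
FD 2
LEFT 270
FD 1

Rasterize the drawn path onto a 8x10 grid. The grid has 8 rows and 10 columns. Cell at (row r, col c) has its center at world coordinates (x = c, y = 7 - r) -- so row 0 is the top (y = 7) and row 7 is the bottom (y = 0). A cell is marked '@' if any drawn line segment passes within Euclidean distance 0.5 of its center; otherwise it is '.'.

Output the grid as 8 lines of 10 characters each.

Segment 0: (8,2) -> (8,1)
Segment 1: (8,1) -> (9,1)
Segment 2: (9,1) -> (8,1)
Segment 3: (8,1) -> (7,1)
Segment 4: (7,1) -> (4,1)
Segment 5: (4,1) -> (6,1)
Segment 6: (6,1) -> (6,-0)

Answer: ..........
..........
..........
..........
..........
........@.
....@@@@@@
......@...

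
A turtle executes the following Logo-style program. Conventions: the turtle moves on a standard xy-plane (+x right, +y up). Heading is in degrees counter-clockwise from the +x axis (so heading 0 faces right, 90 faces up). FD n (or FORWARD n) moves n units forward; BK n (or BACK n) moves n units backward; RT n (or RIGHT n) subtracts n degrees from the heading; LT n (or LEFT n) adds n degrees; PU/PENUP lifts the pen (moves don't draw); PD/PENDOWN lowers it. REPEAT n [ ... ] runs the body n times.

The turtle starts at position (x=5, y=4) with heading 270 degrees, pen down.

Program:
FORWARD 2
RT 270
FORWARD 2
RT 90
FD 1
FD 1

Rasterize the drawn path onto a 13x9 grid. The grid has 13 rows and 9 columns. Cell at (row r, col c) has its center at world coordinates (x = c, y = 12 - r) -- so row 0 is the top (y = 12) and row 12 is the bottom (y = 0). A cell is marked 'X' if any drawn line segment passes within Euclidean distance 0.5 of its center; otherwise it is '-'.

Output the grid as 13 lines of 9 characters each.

Answer: ---------
---------
---------
---------
---------
---------
---------
---------
-----X---
-----X---
-----XXX-
-------X-
-------X-

Derivation:
Segment 0: (5,4) -> (5,2)
Segment 1: (5,2) -> (7,2)
Segment 2: (7,2) -> (7,1)
Segment 3: (7,1) -> (7,0)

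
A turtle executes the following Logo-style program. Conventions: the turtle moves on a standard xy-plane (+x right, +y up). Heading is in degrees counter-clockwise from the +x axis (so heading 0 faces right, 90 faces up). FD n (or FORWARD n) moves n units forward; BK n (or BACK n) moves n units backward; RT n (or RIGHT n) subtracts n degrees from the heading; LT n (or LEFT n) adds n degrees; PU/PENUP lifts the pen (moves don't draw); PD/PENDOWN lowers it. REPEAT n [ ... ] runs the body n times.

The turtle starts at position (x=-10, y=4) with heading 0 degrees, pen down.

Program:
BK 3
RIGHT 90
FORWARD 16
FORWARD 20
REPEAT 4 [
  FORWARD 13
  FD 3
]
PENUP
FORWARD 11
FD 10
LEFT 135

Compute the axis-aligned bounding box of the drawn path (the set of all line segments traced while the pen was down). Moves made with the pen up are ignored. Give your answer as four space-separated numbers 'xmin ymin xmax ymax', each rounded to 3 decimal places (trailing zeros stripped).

Answer: -13 -96 -10 4

Derivation:
Executing turtle program step by step:
Start: pos=(-10,4), heading=0, pen down
BK 3: (-10,4) -> (-13,4) [heading=0, draw]
RT 90: heading 0 -> 270
FD 16: (-13,4) -> (-13,-12) [heading=270, draw]
FD 20: (-13,-12) -> (-13,-32) [heading=270, draw]
REPEAT 4 [
  -- iteration 1/4 --
  FD 13: (-13,-32) -> (-13,-45) [heading=270, draw]
  FD 3: (-13,-45) -> (-13,-48) [heading=270, draw]
  -- iteration 2/4 --
  FD 13: (-13,-48) -> (-13,-61) [heading=270, draw]
  FD 3: (-13,-61) -> (-13,-64) [heading=270, draw]
  -- iteration 3/4 --
  FD 13: (-13,-64) -> (-13,-77) [heading=270, draw]
  FD 3: (-13,-77) -> (-13,-80) [heading=270, draw]
  -- iteration 4/4 --
  FD 13: (-13,-80) -> (-13,-93) [heading=270, draw]
  FD 3: (-13,-93) -> (-13,-96) [heading=270, draw]
]
PU: pen up
FD 11: (-13,-96) -> (-13,-107) [heading=270, move]
FD 10: (-13,-107) -> (-13,-117) [heading=270, move]
LT 135: heading 270 -> 45
Final: pos=(-13,-117), heading=45, 11 segment(s) drawn

Segment endpoints: x in {-13, -13, -13, -10}, y in {-96, -93, -80, -77, -64, -61, -48, -45, -32, -12, 4}
xmin=-13, ymin=-96, xmax=-10, ymax=4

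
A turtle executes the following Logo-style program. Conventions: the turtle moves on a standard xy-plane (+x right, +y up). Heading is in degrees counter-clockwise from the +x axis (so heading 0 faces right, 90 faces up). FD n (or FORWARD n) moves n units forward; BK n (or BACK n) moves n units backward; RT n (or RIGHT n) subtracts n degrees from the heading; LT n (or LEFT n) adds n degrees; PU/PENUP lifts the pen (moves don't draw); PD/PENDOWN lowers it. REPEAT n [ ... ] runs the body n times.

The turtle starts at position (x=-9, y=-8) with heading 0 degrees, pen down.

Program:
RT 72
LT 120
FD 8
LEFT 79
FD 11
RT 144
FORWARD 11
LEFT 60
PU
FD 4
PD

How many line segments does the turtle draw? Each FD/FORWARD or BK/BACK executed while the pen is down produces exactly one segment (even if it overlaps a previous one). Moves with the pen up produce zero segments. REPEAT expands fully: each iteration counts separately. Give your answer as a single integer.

Executing turtle program step by step:
Start: pos=(-9,-8), heading=0, pen down
RT 72: heading 0 -> 288
LT 120: heading 288 -> 48
FD 8: (-9,-8) -> (-3.647,-2.055) [heading=48, draw]
LT 79: heading 48 -> 127
FD 11: (-3.647,-2.055) -> (-10.267,6.73) [heading=127, draw]
RT 144: heading 127 -> 343
FD 11: (-10.267,6.73) -> (0.252,3.514) [heading=343, draw]
LT 60: heading 343 -> 43
PU: pen up
FD 4: (0.252,3.514) -> (3.178,6.242) [heading=43, move]
PD: pen down
Final: pos=(3.178,6.242), heading=43, 3 segment(s) drawn
Segments drawn: 3

Answer: 3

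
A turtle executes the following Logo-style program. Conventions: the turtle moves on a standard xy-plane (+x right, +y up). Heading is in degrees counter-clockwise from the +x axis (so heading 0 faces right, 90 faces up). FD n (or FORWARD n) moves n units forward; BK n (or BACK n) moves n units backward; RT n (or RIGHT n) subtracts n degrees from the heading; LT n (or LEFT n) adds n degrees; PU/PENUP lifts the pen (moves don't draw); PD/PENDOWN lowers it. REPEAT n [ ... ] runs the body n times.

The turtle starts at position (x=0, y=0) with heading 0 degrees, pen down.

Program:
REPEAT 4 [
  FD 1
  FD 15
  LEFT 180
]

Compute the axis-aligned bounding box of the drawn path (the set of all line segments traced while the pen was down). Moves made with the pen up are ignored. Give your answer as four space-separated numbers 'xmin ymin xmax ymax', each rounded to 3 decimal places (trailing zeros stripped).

Executing turtle program step by step:
Start: pos=(0,0), heading=0, pen down
REPEAT 4 [
  -- iteration 1/4 --
  FD 1: (0,0) -> (1,0) [heading=0, draw]
  FD 15: (1,0) -> (16,0) [heading=0, draw]
  LT 180: heading 0 -> 180
  -- iteration 2/4 --
  FD 1: (16,0) -> (15,0) [heading=180, draw]
  FD 15: (15,0) -> (0,0) [heading=180, draw]
  LT 180: heading 180 -> 0
  -- iteration 3/4 --
  FD 1: (0,0) -> (1,0) [heading=0, draw]
  FD 15: (1,0) -> (16,0) [heading=0, draw]
  LT 180: heading 0 -> 180
  -- iteration 4/4 --
  FD 1: (16,0) -> (15,0) [heading=180, draw]
  FD 15: (15,0) -> (0,0) [heading=180, draw]
  LT 180: heading 180 -> 0
]
Final: pos=(0,0), heading=0, 8 segment(s) drawn

Segment endpoints: x in {0, 1, 15, 16}, y in {0, 0, 0, 0, 0, 0, 0}
xmin=0, ymin=0, xmax=16, ymax=0

Answer: 0 0 16 0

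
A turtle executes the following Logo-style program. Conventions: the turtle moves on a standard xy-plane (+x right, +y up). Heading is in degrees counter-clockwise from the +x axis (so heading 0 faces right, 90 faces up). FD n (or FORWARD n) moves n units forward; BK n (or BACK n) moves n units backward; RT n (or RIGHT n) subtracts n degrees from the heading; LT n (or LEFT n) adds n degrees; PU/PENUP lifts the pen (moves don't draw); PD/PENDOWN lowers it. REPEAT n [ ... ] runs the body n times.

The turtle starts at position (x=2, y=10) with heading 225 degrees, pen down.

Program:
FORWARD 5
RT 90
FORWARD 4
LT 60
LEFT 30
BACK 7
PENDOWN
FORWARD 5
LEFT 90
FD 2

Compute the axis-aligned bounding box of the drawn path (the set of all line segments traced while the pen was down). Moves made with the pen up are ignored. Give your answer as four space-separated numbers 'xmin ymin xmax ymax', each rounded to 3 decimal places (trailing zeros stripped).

Answer: -4.364 6.464 2 14.243

Derivation:
Executing turtle program step by step:
Start: pos=(2,10), heading=225, pen down
FD 5: (2,10) -> (-1.536,6.464) [heading=225, draw]
RT 90: heading 225 -> 135
FD 4: (-1.536,6.464) -> (-4.364,9.293) [heading=135, draw]
LT 60: heading 135 -> 195
LT 30: heading 195 -> 225
BK 7: (-4.364,9.293) -> (0.586,14.243) [heading=225, draw]
PD: pen down
FD 5: (0.586,14.243) -> (-2.95,10.707) [heading=225, draw]
LT 90: heading 225 -> 315
FD 2: (-2.95,10.707) -> (-1.536,9.293) [heading=315, draw]
Final: pos=(-1.536,9.293), heading=315, 5 segment(s) drawn

Segment endpoints: x in {-4.364, -2.95, -1.536, -1.536, 0.586, 2}, y in {6.464, 9.293, 9.293, 10, 10.707, 14.243}
xmin=-4.364, ymin=6.464, xmax=2, ymax=14.243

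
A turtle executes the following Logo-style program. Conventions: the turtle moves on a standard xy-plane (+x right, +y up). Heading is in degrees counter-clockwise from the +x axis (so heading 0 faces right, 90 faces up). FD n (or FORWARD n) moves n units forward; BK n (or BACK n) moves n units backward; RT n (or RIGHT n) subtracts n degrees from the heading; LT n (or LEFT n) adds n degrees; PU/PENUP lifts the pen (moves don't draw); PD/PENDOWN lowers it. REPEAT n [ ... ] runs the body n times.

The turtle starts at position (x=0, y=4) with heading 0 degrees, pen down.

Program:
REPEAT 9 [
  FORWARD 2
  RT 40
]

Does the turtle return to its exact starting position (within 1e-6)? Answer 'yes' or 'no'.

Executing turtle program step by step:
Start: pos=(0,4), heading=0, pen down
REPEAT 9 [
  -- iteration 1/9 --
  FD 2: (0,4) -> (2,4) [heading=0, draw]
  RT 40: heading 0 -> 320
  -- iteration 2/9 --
  FD 2: (2,4) -> (3.532,2.714) [heading=320, draw]
  RT 40: heading 320 -> 280
  -- iteration 3/9 --
  FD 2: (3.532,2.714) -> (3.879,0.745) [heading=280, draw]
  RT 40: heading 280 -> 240
  -- iteration 4/9 --
  FD 2: (3.879,0.745) -> (2.879,-0.987) [heading=240, draw]
  RT 40: heading 240 -> 200
  -- iteration 5/9 --
  FD 2: (2.879,-0.987) -> (1,-1.671) [heading=200, draw]
  RT 40: heading 200 -> 160
  -- iteration 6/9 --
  FD 2: (1,-1.671) -> (-0.879,-0.987) [heading=160, draw]
  RT 40: heading 160 -> 120
  -- iteration 7/9 --
  FD 2: (-0.879,-0.987) -> (-1.879,0.745) [heading=120, draw]
  RT 40: heading 120 -> 80
  -- iteration 8/9 --
  FD 2: (-1.879,0.745) -> (-1.532,2.714) [heading=80, draw]
  RT 40: heading 80 -> 40
  -- iteration 9/9 --
  FD 2: (-1.532,2.714) -> (0,4) [heading=40, draw]
  RT 40: heading 40 -> 0
]
Final: pos=(0,4), heading=0, 9 segment(s) drawn

Start position: (0, 4)
Final position: (0, 4)
Distance = 0; < 1e-6 -> CLOSED

Answer: yes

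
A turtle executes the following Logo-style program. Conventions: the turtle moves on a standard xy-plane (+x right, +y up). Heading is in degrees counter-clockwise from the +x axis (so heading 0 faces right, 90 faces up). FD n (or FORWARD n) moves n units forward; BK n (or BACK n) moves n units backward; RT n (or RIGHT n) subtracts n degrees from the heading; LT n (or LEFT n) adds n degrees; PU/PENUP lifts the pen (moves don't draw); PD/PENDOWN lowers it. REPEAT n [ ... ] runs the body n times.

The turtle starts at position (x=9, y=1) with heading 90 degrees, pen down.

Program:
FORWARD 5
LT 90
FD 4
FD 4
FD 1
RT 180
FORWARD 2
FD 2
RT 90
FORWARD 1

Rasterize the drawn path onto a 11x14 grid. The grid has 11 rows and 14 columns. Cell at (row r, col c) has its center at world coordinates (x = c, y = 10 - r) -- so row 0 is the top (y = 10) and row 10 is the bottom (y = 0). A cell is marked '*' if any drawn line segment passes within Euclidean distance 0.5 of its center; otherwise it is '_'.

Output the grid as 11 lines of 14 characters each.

Answer: ______________
______________
______________
______________
**********____
____*____*____
_________*____
_________*____
_________*____
_________*____
______________

Derivation:
Segment 0: (9,1) -> (9,6)
Segment 1: (9,6) -> (5,6)
Segment 2: (5,6) -> (1,6)
Segment 3: (1,6) -> (0,6)
Segment 4: (0,6) -> (2,6)
Segment 5: (2,6) -> (4,6)
Segment 6: (4,6) -> (4,5)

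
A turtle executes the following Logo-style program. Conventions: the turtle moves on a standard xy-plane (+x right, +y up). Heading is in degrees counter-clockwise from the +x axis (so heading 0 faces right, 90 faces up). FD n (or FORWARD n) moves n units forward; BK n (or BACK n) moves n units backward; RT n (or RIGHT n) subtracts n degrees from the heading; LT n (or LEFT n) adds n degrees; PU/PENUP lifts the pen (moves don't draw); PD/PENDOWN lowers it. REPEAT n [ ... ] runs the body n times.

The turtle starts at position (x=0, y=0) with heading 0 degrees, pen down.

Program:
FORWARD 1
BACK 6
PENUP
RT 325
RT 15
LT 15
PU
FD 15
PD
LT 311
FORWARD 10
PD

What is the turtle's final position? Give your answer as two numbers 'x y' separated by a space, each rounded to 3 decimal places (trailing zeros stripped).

Answer: 16.99 6.184

Derivation:
Executing turtle program step by step:
Start: pos=(0,0), heading=0, pen down
FD 1: (0,0) -> (1,0) [heading=0, draw]
BK 6: (1,0) -> (-5,0) [heading=0, draw]
PU: pen up
RT 325: heading 0 -> 35
RT 15: heading 35 -> 20
LT 15: heading 20 -> 35
PU: pen up
FD 15: (-5,0) -> (7.287,8.604) [heading=35, move]
PD: pen down
LT 311: heading 35 -> 346
FD 10: (7.287,8.604) -> (16.99,6.184) [heading=346, draw]
PD: pen down
Final: pos=(16.99,6.184), heading=346, 3 segment(s) drawn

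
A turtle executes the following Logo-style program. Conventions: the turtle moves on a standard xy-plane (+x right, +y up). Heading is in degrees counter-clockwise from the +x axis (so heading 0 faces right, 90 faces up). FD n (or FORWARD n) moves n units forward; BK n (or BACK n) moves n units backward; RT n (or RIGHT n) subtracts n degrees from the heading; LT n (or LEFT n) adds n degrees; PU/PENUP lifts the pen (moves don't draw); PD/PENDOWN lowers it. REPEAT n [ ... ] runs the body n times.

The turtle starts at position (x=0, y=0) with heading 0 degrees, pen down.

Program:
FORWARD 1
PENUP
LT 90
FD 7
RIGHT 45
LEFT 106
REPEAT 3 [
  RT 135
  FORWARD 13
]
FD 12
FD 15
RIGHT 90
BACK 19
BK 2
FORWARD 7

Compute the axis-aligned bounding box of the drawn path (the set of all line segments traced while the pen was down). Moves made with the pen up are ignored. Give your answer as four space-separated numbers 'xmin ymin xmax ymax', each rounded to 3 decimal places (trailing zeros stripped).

Answer: 0 0 1 0

Derivation:
Executing turtle program step by step:
Start: pos=(0,0), heading=0, pen down
FD 1: (0,0) -> (1,0) [heading=0, draw]
PU: pen up
LT 90: heading 0 -> 90
FD 7: (1,0) -> (1,7) [heading=90, move]
RT 45: heading 90 -> 45
LT 106: heading 45 -> 151
REPEAT 3 [
  -- iteration 1/3 --
  RT 135: heading 151 -> 16
  FD 13: (1,7) -> (13.496,10.583) [heading=16, move]
  -- iteration 2/3 --
  RT 135: heading 16 -> 241
  FD 13: (13.496,10.583) -> (7.194,-0.787) [heading=241, move]
  -- iteration 3/3 --
  RT 135: heading 241 -> 106
  FD 13: (7.194,-0.787) -> (3.611,11.71) [heading=106, move]
]
FD 12: (3.611,11.71) -> (0.303,23.245) [heading=106, move]
FD 15: (0.303,23.245) -> (-3.832,37.664) [heading=106, move]
RT 90: heading 106 -> 16
BK 19: (-3.832,37.664) -> (-22.096,32.427) [heading=16, move]
BK 2: (-22.096,32.427) -> (-24.018,31.875) [heading=16, move]
FD 7: (-24.018,31.875) -> (-17.289,33.805) [heading=16, move]
Final: pos=(-17.289,33.805), heading=16, 1 segment(s) drawn

Segment endpoints: x in {0, 1}, y in {0}
xmin=0, ymin=0, xmax=1, ymax=0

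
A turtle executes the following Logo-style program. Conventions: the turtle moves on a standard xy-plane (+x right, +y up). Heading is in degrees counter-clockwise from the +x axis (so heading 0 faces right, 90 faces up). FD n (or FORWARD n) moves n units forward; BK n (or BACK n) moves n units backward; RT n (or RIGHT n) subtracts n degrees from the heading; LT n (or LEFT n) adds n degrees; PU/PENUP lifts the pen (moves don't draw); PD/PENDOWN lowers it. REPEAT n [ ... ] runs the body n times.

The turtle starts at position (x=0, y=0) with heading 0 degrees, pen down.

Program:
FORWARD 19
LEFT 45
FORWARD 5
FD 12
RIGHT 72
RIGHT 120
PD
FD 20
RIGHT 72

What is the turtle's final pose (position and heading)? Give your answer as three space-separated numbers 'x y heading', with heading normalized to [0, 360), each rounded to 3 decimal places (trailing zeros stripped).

Executing turtle program step by step:
Start: pos=(0,0), heading=0, pen down
FD 19: (0,0) -> (19,0) [heading=0, draw]
LT 45: heading 0 -> 45
FD 5: (19,0) -> (22.536,3.536) [heading=45, draw]
FD 12: (22.536,3.536) -> (31.021,12.021) [heading=45, draw]
RT 72: heading 45 -> 333
RT 120: heading 333 -> 213
PD: pen down
FD 20: (31.021,12.021) -> (14.247,1.128) [heading=213, draw]
RT 72: heading 213 -> 141
Final: pos=(14.247,1.128), heading=141, 4 segment(s) drawn

Answer: 14.247 1.128 141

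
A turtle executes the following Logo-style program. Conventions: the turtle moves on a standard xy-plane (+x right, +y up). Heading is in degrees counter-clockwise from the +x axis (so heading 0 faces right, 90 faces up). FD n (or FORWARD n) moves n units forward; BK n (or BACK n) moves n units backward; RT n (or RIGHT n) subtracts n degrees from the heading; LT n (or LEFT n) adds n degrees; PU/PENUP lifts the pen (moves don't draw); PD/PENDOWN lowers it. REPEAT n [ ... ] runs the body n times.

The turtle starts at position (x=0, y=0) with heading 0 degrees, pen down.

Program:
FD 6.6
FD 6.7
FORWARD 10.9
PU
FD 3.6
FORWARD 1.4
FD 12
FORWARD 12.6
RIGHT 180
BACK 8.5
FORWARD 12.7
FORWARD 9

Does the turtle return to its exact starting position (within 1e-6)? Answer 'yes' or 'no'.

Answer: no

Derivation:
Executing turtle program step by step:
Start: pos=(0,0), heading=0, pen down
FD 6.6: (0,0) -> (6.6,0) [heading=0, draw]
FD 6.7: (6.6,0) -> (13.3,0) [heading=0, draw]
FD 10.9: (13.3,0) -> (24.2,0) [heading=0, draw]
PU: pen up
FD 3.6: (24.2,0) -> (27.8,0) [heading=0, move]
FD 1.4: (27.8,0) -> (29.2,0) [heading=0, move]
FD 12: (29.2,0) -> (41.2,0) [heading=0, move]
FD 12.6: (41.2,0) -> (53.8,0) [heading=0, move]
RT 180: heading 0 -> 180
BK 8.5: (53.8,0) -> (62.3,0) [heading=180, move]
FD 12.7: (62.3,0) -> (49.6,0) [heading=180, move]
FD 9: (49.6,0) -> (40.6,0) [heading=180, move]
Final: pos=(40.6,0), heading=180, 3 segment(s) drawn

Start position: (0, 0)
Final position: (40.6, 0)
Distance = 40.6; >= 1e-6 -> NOT closed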